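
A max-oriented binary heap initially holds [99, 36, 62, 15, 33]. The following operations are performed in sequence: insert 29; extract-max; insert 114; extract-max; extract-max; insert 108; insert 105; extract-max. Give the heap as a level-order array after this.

insert 29:
  append 29 at index 5 → [99, 36, 62, 15, 33, 29] (no swap needed)
extract-max → returns 99:
  remove root 99; move last element 29 to root → [29, 36, 62, 15, 33]
  29 vs larger child 62 at index 2, swap → [62, 36, 29, 15, 33]
insert 114:
  append 114 at index 5 → [62, 36, 29, 15, 33, 114]
  114 > parent 29 at index 2, swap → [62, 36, 114, 15, 33, 29]
  114 > parent 62 at index 0, swap → [114, 36, 62, 15, 33, 29]
extract-max → returns 114:
  remove root 114; move last element 29 to root → [29, 36, 62, 15, 33]
  29 vs larger child 62 at index 2, swap → [62, 36, 29, 15, 33]
extract-max → returns 62:
  remove root 62; move last element 33 to root → [33, 36, 29, 15]
  33 vs larger child 36 at index 1, swap → [36, 33, 29, 15]
insert 108:
  append 108 at index 4 → [36, 33, 29, 15, 108]
  108 > parent 33 at index 1, swap → [36, 108, 29, 15, 33]
  108 > parent 36 at index 0, swap → [108, 36, 29, 15, 33]
insert 105:
  append 105 at index 5 → [108, 36, 29, 15, 33, 105]
  105 > parent 29 at index 2, swap → [108, 36, 105, 15, 33, 29]
extract-max → returns 108:
  remove root 108; move last element 29 to root → [29, 36, 105, 15, 33]
  29 vs larger child 105 at index 2, swap → [105, 36, 29, 15, 33]

[105, 36, 29, 15, 33]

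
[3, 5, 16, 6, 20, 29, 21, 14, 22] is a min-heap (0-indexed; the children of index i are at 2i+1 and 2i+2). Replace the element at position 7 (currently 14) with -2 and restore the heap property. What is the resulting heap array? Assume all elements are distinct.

[-2, 3, 16, 5, 20, 29, 21, 6, 22]

set index 7 from 14 to -2 → [3, 5, 16, 6, 20, 29, 21, -2, 22]
-2 < parent 6 at index 3, swap → [3, 5, 16, -2, 20, 29, 21, 6, 22]
-2 < parent 5 at index 1, swap → [3, -2, 16, 5, 20, 29, 21, 6, 22]
-2 < parent 3 at index 0, swap → [-2, 3, 16, 5, 20, 29, 21, 6, 22]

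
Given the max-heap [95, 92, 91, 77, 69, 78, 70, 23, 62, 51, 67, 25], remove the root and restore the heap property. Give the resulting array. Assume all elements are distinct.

[92, 77, 91, 62, 69, 78, 70, 23, 25, 51, 67]

remove root 95; move last element 25 to root → [25, 92, 91, 77, 69, 78, 70, 23, 62, 51, 67]
25 vs larger child 92 at index 1, swap → [92, 25, 91, 77, 69, 78, 70, 23, 62, 51, 67]
25 vs larger child 77 at index 3, swap → [92, 77, 91, 25, 69, 78, 70, 23, 62, 51, 67]
25 vs larger child 62 at index 8, swap → [92, 77, 91, 62, 69, 78, 70, 23, 25, 51, 67]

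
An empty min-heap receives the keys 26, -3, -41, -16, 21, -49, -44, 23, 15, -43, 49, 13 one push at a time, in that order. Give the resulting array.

Insert 26:
  append 26 at index 0 → [26] (no swap needed)
Insert -3:
  append -3 at index 1 → [26, -3]
  -3 < parent 26 at index 0, swap → [-3, 26]
Insert -41:
  append -41 at index 2 → [-3, 26, -41]
  -41 < parent -3 at index 0, swap → [-41, 26, -3]
Insert -16:
  append -16 at index 3 → [-41, 26, -3, -16]
  -16 < parent 26 at index 1, swap → [-41, -16, -3, 26]
Insert 21:
  append 21 at index 4 → [-41, -16, -3, 26, 21] (no swap needed)
Insert -49:
  append -49 at index 5 → [-41, -16, -3, 26, 21, -49]
  -49 < parent -3 at index 2, swap → [-41, -16, -49, 26, 21, -3]
  -49 < parent -41 at index 0, swap → [-49, -16, -41, 26, 21, -3]
Insert -44:
  append -44 at index 6 → [-49, -16, -41, 26, 21, -3, -44]
  -44 < parent -41 at index 2, swap → [-49, -16, -44, 26, 21, -3, -41]
Insert 23:
  append 23 at index 7 → [-49, -16, -44, 26, 21, -3, -41, 23]
  23 < parent 26 at index 3, swap → [-49, -16, -44, 23, 21, -3, -41, 26]
Insert 15:
  append 15 at index 8 → [-49, -16, -44, 23, 21, -3, -41, 26, 15]
  15 < parent 23 at index 3, swap → [-49, -16, -44, 15, 21, -3, -41, 26, 23]
Insert -43:
  append -43 at index 9 → [-49, -16, -44, 15, 21, -3, -41, 26, 23, -43]
  -43 < parent 21 at index 4, swap → [-49, -16, -44, 15, -43, -3, -41, 26, 23, 21]
  -43 < parent -16 at index 1, swap → [-49, -43, -44, 15, -16, -3, -41, 26, 23, 21]
Insert 49:
  append 49 at index 10 → [-49, -43, -44, 15, -16, -3, -41, 26, 23, 21, 49] (no swap needed)
Insert 13:
  append 13 at index 11 → [-49, -43, -44, 15, -16, -3, -41, 26, 23, 21, 49, 13] (no swap needed)

[-49, -43, -44, 15, -16, -3, -41, 26, 23, 21, 49, 13]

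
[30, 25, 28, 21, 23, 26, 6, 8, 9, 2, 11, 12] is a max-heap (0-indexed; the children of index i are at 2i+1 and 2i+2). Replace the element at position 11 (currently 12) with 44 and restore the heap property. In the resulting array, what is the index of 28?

5

set index 11 from 12 to 44 → [30, 25, 28, 21, 23, 26, 6, 8, 9, 2, 11, 44]
44 > parent 26 at index 5, swap → [30, 25, 28, 21, 23, 44, 6, 8, 9, 2, 11, 26]
44 > parent 28 at index 2, swap → [30, 25, 44, 21, 23, 28, 6, 8, 9, 2, 11, 26]
44 > parent 30 at index 0, swap → [44, 25, 30, 21, 23, 28, 6, 8, 9, 2, 11, 26]
resulting array: [44, 25, 30, 21, 23, 28, 6, 8, 9, 2, 11, 26]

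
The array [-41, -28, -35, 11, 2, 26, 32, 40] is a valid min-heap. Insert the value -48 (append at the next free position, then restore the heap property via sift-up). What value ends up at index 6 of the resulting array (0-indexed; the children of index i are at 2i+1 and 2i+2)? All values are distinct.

append -48 at index 8 → [-41, -28, -35, 11, 2, 26, 32, 40, -48]
-48 < parent 11 at index 3, swap → [-41, -28, -35, -48, 2, 26, 32, 40, 11]
-48 < parent -28 at index 1, swap → [-41, -48, -35, -28, 2, 26, 32, 40, 11]
-48 < parent -41 at index 0, swap → [-48, -41, -35, -28, 2, 26, 32, 40, 11]
resulting array: [-48, -41, -35, -28, 2, 26, 32, 40, 11]

32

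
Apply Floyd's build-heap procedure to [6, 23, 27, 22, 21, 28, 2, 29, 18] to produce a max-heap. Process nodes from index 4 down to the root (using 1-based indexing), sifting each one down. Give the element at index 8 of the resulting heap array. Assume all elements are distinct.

6

sift down from index 4:
  22 vs larger child 29 at index 8, swap → [6, 23, 27, 29, 21, 28, 2, 22, 18]
sift down from index 3:
  27 vs larger child 28 at index 6, swap → [6, 23, 28, 29, 21, 27, 2, 22, 18]
sift down from index 2:
  23 vs larger child 29 at index 4, swap → [6, 29, 28, 23, 21, 27, 2, 22, 18]
sift down from index 1:
  6 vs larger child 29 at index 2, swap → [29, 6, 28, 23, 21, 27, 2, 22, 18]
  6 vs larger child 23 at index 4, swap → [29, 23, 28, 6, 21, 27, 2, 22, 18]
  6 vs larger child 22 at index 8, swap → [29, 23, 28, 22, 21, 27, 2, 6, 18]
resulting array: [29, 23, 28, 22, 21, 27, 2, 6, 18]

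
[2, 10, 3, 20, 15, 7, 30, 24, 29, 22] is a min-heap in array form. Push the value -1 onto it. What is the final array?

append -1 at index 10 → [2, 10, 3, 20, 15, 7, 30, 24, 29, 22, -1]
-1 < parent 15 at index 4, swap → [2, 10, 3, 20, -1, 7, 30, 24, 29, 22, 15]
-1 < parent 10 at index 1, swap → [2, -1, 3, 20, 10, 7, 30, 24, 29, 22, 15]
-1 < parent 2 at index 0, swap → [-1, 2, 3, 20, 10, 7, 30, 24, 29, 22, 15]

[-1, 2, 3, 20, 10, 7, 30, 24, 29, 22, 15]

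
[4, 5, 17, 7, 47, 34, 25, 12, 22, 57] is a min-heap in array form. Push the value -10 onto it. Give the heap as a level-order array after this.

append -10 at index 10 → [4, 5, 17, 7, 47, 34, 25, 12, 22, 57, -10]
-10 < parent 47 at index 4, swap → [4, 5, 17, 7, -10, 34, 25, 12, 22, 57, 47]
-10 < parent 5 at index 1, swap → [4, -10, 17, 7, 5, 34, 25, 12, 22, 57, 47]
-10 < parent 4 at index 0, swap → [-10, 4, 17, 7, 5, 34, 25, 12, 22, 57, 47]

[-10, 4, 17, 7, 5, 34, 25, 12, 22, 57, 47]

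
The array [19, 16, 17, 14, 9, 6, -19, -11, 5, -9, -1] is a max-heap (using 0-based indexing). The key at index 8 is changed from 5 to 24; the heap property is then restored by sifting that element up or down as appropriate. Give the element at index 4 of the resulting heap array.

9

set index 8 from 5 to 24 → [19, 16, 17, 14, 9, 6, -19, -11, 24, -9, -1]
24 > parent 14 at index 3, swap → [19, 16, 17, 24, 9, 6, -19, -11, 14, -9, -1]
24 > parent 16 at index 1, swap → [19, 24, 17, 16, 9, 6, -19, -11, 14, -9, -1]
24 > parent 19 at index 0, swap → [24, 19, 17, 16, 9, 6, -19, -11, 14, -9, -1]
resulting array: [24, 19, 17, 16, 9, 6, -19, -11, 14, -9, -1]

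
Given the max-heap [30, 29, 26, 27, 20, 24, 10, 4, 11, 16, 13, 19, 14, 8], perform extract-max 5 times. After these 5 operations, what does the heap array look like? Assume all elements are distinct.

[20, 16, 19, 11, 14, 13, 10, 4, 8]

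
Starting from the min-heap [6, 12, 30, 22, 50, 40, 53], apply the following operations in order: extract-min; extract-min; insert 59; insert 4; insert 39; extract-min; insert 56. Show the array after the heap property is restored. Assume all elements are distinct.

[22, 39, 30, 40, 50, 59, 53, 56]

extract-min → returns 6:
  remove root 6; move last element 53 to root → [53, 12, 30, 22, 50, 40]
  53 vs smaller child 12 at index 1, swap → [12, 53, 30, 22, 50, 40]
  53 vs smaller child 22 at index 3, swap → [12, 22, 30, 53, 50, 40]
extract-min → returns 12:
  remove root 12; move last element 40 to root → [40, 22, 30, 53, 50]
  40 vs smaller child 22 at index 1, swap → [22, 40, 30, 53, 50]
insert 59:
  append 59 at index 5 → [22, 40, 30, 53, 50, 59] (no swap needed)
insert 4:
  append 4 at index 6 → [22, 40, 30, 53, 50, 59, 4]
  4 < parent 30 at index 2, swap → [22, 40, 4, 53, 50, 59, 30]
  4 < parent 22 at index 0, swap → [4, 40, 22, 53, 50, 59, 30]
insert 39:
  append 39 at index 7 → [4, 40, 22, 53, 50, 59, 30, 39]
  39 < parent 53 at index 3, swap → [4, 40, 22, 39, 50, 59, 30, 53]
  39 < parent 40 at index 1, swap → [4, 39, 22, 40, 50, 59, 30, 53]
extract-min → returns 4:
  remove root 4; move last element 53 to root → [53, 39, 22, 40, 50, 59, 30]
  53 vs smaller child 22 at index 2, swap → [22, 39, 53, 40, 50, 59, 30]
  53 vs smaller child 30 at index 6, swap → [22, 39, 30, 40, 50, 59, 53]
insert 56:
  append 56 at index 7 → [22, 39, 30, 40, 50, 59, 53, 56] (no swap needed)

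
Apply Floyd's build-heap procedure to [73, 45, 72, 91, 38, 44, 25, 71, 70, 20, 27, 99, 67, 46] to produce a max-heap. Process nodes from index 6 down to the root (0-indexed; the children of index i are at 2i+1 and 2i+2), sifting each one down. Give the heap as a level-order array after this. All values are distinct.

[99, 91, 73, 71, 38, 72, 46, 45, 70, 20, 27, 44, 67, 25]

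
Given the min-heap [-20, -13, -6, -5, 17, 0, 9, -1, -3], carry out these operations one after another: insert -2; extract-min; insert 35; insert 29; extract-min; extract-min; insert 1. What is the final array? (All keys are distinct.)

[-5, -3, 0, -1, -2, 29, 9, 35, 17, 1]

insert -2:
  append -2 at index 9 → [-20, -13, -6, -5, 17, 0, 9, -1, -3, -2]
  -2 < parent 17 at index 4, swap → [-20, -13, -6, -5, -2, 0, 9, -1, -3, 17]
extract-min → returns -20:
  remove root -20; move last element 17 to root → [17, -13, -6, -5, -2, 0, 9, -1, -3]
  17 vs smaller child -13 at index 1, swap → [-13, 17, -6, -5, -2, 0, 9, -1, -3]
  17 vs smaller child -5 at index 3, swap → [-13, -5, -6, 17, -2, 0, 9, -1, -3]
  17 vs smaller child -3 at index 8, swap → [-13, -5, -6, -3, -2, 0, 9, -1, 17]
insert 35:
  append 35 at index 9 → [-13, -5, -6, -3, -2, 0, 9, -1, 17, 35] (no swap needed)
insert 29:
  append 29 at index 10 → [-13, -5, -6, -3, -2, 0, 9, -1, 17, 35, 29] (no swap needed)
extract-min → returns -13:
  remove root -13; move last element 29 to root → [29, -5, -6, -3, -2, 0, 9, -1, 17, 35]
  29 vs smaller child -6 at index 2, swap → [-6, -5, 29, -3, -2, 0, 9, -1, 17, 35]
  29 vs smaller child 0 at index 5, swap → [-6, -5, 0, -3, -2, 29, 9, -1, 17, 35]
extract-min → returns -6:
  remove root -6; move last element 35 to root → [35, -5, 0, -3, -2, 29, 9, -1, 17]
  35 vs smaller child -5 at index 1, swap → [-5, 35, 0, -3, -2, 29, 9, -1, 17]
  35 vs smaller child -3 at index 3, swap → [-5, -3, 0, 35, -2, 29, 9, -1, 17]
  35 vs smaller child -1 at index 7, swap → [-5, -3, 0, -1, -2, 29, 9, 35, 17]
insert 1:
  append 1 at index 9 → [-5, -3, 0, -1, -2, 29, 9, 35, 17, 1] (no swap needed)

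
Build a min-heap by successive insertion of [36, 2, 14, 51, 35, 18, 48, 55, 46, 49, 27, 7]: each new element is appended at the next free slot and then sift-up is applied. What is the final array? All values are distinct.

[2, 27, 7, 46, 35, 14, 48, 55, 51, 49, 36, 18]

Insert 36:
  append 36 at index 0 → [36] (no swap needed)
Insert 2:
  append 2 at index 1 → [36, 2]
  2 < parent 36 at index 0, swap → [2, 36]
Insert 14:
  append 14 at index 2 → [2, 36, 14] (no swap needed)
Insert 51:
  append 51 at index 3 → [2, 36, 14, 51] (no swap needed)
Insert 35:
  append 35 at index 4 → [2, 36, 14, 51, 35]
  35 < parent 36 at index 1, swap → [2, 35, 14, 51, 36]
Insert 18:
  append 18 at index 5 → [2, 35, 14, 51, 36, 18] (no swap needed)
Insert 48:
  append 48 at index 6 → [2, 35, 14, 51, 36, 18, 48] (no swap needed)
Insert 55:
  append 55 at index 7 → [2, 35, 14, 51, 36, 18, 48, 55] (no swap needed)
Insert 46:
  append 46 at index 8 → [2, 35, 14, 51, 36, 18, 48, 55, 46]
  46 < parent 51 at index 3, swap → [2, 35, 14, 46, 36, 18, 48, 55, 51]
Insert 49:
  append 49 at index 9 → [2, 35, 14, 46, 36, 18, 48, 55, 51, 49] (no swap needed)
Insert 27:
  append 27 at index 10 → [2, 35, 14, 46, 36, 18, 48, 55, 51, 49, 27]
  27 < parent 36 at index 4, swap → [2, 35, 14, 46, 27, 18, 48, 55, 51, 49, 36]
  27 < parent 35 at index 1, swap → [2, 27, 14, 46, 35, 18, 48, 55, 51, 49, 36]
Insert 7:
  append 7 at index 11 → [2, 27, 14, 46, 35, 18, 48, 55, 51, 49, 36, 7]
  7 < parent 18 at index 5, swap → [2, 27, 14, 46, 35, 7, 48, 55, 51, 49, 36, 18]
  7 < parent 14 at index 2, swap → [2, 27, 7, 46, 35, 14, 48, 55, 51, 49, 36, 18]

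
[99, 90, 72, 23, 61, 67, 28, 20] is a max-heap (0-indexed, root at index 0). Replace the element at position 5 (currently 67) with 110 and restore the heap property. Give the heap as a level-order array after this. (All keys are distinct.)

[110, 90, 99, 23, 61, 72, 28, 20]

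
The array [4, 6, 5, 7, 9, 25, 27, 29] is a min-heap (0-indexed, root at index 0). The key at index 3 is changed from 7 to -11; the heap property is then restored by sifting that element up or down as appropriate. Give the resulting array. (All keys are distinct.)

[-11, 4, 5, 6, 9, 25, 27, 29]

set index 3 from 7 to -11 → [4, 6, 5, -11, 9, 25, 27, 29]
-11 < parent 6 at index 1, swap → [4, -11, 5, 6, 9, 25, 27, 29]
-11 < parent 4 at index 0, swap → [-11, 4, 5, 6, 9, 25, 27, 29]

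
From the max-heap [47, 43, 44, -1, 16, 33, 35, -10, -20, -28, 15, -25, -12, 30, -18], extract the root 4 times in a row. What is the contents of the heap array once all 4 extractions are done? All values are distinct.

extract-max #1 returns 47:
  remove root 47; move last element -18 to root → [-18, 43, 44, -1, 16, 33, 35, -10, -20, -28, 15, -25, -12, 30]
  -18 vs larger child 44 at index 2, swap → [44, 43, -18, -1, 16, 33, 35, -10, -20, -28, 15, -25, -12, 30]
  -18 vs larger child 35 at index 6, swap → [44, 43, 35, -1, 16, 33, -18, -10, -20, -28, 15, -25, -12, 30]
  -18 vs only child 30 at index 13, swap → [44, 43, 35, -1, 16, 33, 30, -10, -20, -28, 15, -25, -12, -18]
extract-max #2 returns 44:
  remove root 44; move last element -18 to root → [-18, 43, 35, -1, 16, 33, 30, -10, -20, -28, 15, -25, -12]
  -18 vs larger child 43 at index 1, swap → [43, -18, 35, -1, 16, 33, 30, -10, -20, -28, 15, -25, -12]
  -18 vs larger child 16 at index 4, swap → [43, 16, 35, -1, -18, 33, 30, -10, -20, -28, 15, -25, -12]
  -18 vs larger child 15 at index 10, swap → [43, 16, 35, -1, 15, 33, 30, -10, -20, -28, -18, -25, -12]
extract-max #3 returns 43:
  remove root 43; move last element -12 to root → [-12, 16, 35, -1, 15, 33, 30, -10, -20, -28, -18, -25]
  -12 vs larger child 35 at index 2, swap → [35, 16, -12, -1, 15, 33, 30, -10, -20, -28, -18, -25]
  -12 vs larger child 33 at index 5, swap → [35, 16, 33, -1, 15, -12, 30, -10, -20, -28, -18, -25]
extract-max #4 returns 35:
  remove root 35; move last element -25 to root → [-25, 16, 33, -1, 15, -12, 30, -10, -20, -28, -18]
  -25 vs larger child 33 at index 2, swap → [33, 16, -25, -1, 15, -12, 30, -10, -20, -28, -18]
  -25 vs larger child 30 at index 6, swap → [33, 16, 30, -1, 15, -12, -25, -10, -20, -28, -18]

[33, 16, 30, -1, 15, -12, -25, -10, -20, -28, -18]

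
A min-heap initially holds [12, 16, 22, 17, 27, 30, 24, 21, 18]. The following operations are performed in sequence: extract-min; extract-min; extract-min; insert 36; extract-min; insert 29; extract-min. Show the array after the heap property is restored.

[22, 24, 29, 36, 27, 30]

extract-min → returns 12:
  remove root 12; move last element 18 to root → [18, 16, 22, 17, 27, 30, 24, 21]
  18 vs smaller child 16 at index 1, swap → [16, 18, 22, 17, 27, 30, 24, 21]
  18 vs smaller child 17 at index 3, swap → [16, 17, 22, 18, 27, 30, 24, 21]
extract-min → returns 16:
  remove root 16; move last element 21 to root → [21, 17, 22, 18, 27, 30, 24]
  21 vs smaller child 17 at index 1, swap → [17, 21, 22, 18, 27, 30, 24]
  21 vs smaller child 18 at index 3, swap → [17, 18, 22, 21, 27, 30, 24]
extract-min → returns 17:
  remove root 17; move last element 24 to root → [24, 18, 22, 21, 27, 30]
  24 vs smaller child 18 at index 1, swap → [18, 24, 22, 21, 27, 30]
  24 vs smaller child 21 at index 3, swap → [18, 21, 22, 24, 27, 30]
insert 36:
  append 36 at index 6 → [18, 21, 22, 24, 27, 30, 36] (no swap needed)
extract-min → returns 18:
  remove root 18; move last element 36 to root → [36, 21, 22, 24, 27, 30]
  36 vs smaller child 21 at index 1, swap → [21, 36, 22, 24, 27, 30]
  36 vs smaller child 24 at index 3, swap → [21, 24, 22, 36, 27, 30]
insert 29:
  append 29 at index 6 → [21, 24, 22, 36, 27, 30, 29] (no swap needed)
extract-min → returns 21:
  remove root 21; move last element 29 to root → [29, 24, 22, 36, 27, 30]
  29 vs smaller child 22 at index 2, swap → [22, 24, 29, 36, 27, 30]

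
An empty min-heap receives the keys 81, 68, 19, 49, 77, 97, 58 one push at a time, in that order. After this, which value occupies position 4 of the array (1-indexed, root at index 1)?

Insert 81:
  append 81 at index 1 → [81] (no swap needed)
Insert 68:
  append 68 at index 2 → [81, 68]
  68 < parent 81 at index 1, swap → [68, 81]
Insert 19:
  append 19 at index 3 → [68, 81, 19]
  19 < parent 68 at index 1, swap → [19, 81, 68]
Insert 49:
  append 49 at index 4 → [19, 81, 68, 49]
  49 < parent 81 at index 2, swap → [19, 49, 68, 81]
Insert 77:
  append 77 at index 5 → [19, 49, 68, 81, 77] (no swap needed)
Insert 97:
  append 97 at index 6 → [19, 49, 68, 81, 77, 97] (no swap needed)
Insert 58:
  append 58 at index 7 → [19, 49, 68, 81, 77, 97, 58]
  58 < parent 68 at index 3, swap → [19, 49, 58, 81, 77, 97, 68]
resulting array: [19, 49, 58, 81, 77, 97, 68]

81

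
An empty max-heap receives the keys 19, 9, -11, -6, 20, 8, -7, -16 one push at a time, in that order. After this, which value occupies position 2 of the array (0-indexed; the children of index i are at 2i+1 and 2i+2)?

8

Insert 19:
  append 19 at index 0 → [19] (no swap needed)
Insert 9:
  append 9 at index 1 → [19, 9] (no swap needed)
Insert -11:
  append -11 at index 2 → [19, 9, -11] (no swap needed)
Insert -6:
  append -6 at index 3 → [19, 9, -11, -6] (no swap needed)
Insert 20:
  append 20 at index 4 → [19, 9, -11, -6, 20]
  20 > parent 9 at index 1, swap → [19, 20, -11, -6, 9]
  20 > parent 19 at index 0, swap → [20, 19, -11, -6, 9]
Insert 8:
  append 8 at index 5 → [20, 19, -11, -6, 9, 8]
  8 > parent -11 at index 2, swap → [20, 19, 8, -6, 9, -11]
Insert -7:
  append -7 at index 6 → [20, 19, 8, -6, 9, -11, -7] (no swap needed)
Insert -16:
  append -16 at index 7 → [20, 19, 8, -6, 9, -11, -7, -16] (no swap needed)
resulting array: [20, 19, 8, -6, 9, -11, -7, -16]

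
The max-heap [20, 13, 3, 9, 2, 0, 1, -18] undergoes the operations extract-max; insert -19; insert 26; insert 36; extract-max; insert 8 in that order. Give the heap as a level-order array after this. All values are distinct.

extract-max → returns 20:
  remove root 20; move last element -18 to root → [-18, 13, 3, 9, 2, 0, 1]
  -18 vs larger child 13 at index 1, swap → [13, -18, 3, 9, 2, 0, 1]
  -18 vs larger child 9 at index 3, swap → [13, 9, 3, -18, 2, 0, 1]
insert -19:
  append -19 at index 7 → [13, 9, 3, -18, 2, 0, 1, -19] (no swap needed)
insert 26:
  append 26 at index 8 → [13, 9, 3, -18, 2, 0, 1, -19, 26]
  26 > parent -18 at index 3, swap → [13, 9, 3, 26, 2, 0, 1, -19, -18]
  26 > parent 9 at index 1, swap → [13, 26, 3, 9, 2, 0, 1, -19, -18]
  26 > parent 13 at index 0, swap → [26, 13, 3, 9, 2, 0, 1, -19, -18]
insert 36:
  append 36 at index 9 → [26, 13, 3, 9, 2, 0, 1, -19, -18, 36]
  36 > parent 2 at index 4, swap → [26, 13, 3, 9, 36, 0, 1, -19, -18, 2]
  36 > parent 13 at index 1, swap → [26, 36, 3, 9, 13, 0, 1, -19, -18, 2]
  36 > parent 26 at index 0, swap → [36, 26, 3, 9, 13, 0, 1, -19, -18, 2]
extract-max → returns 36:
  remove root 36; move last element 2 to root → [2, 26, 3, 9, 13, 0, 1, -19, -18]
  2 vs larger child 26 at index 1, swap → [26, 2, 3, 9, 13, 0, 1, -19, -18]
  2 vs larger child 13 at index 4, swap → [26, 13, 3, 9, 2, 0, 1, -19, -18]
insert 8:
  append 8 at index 9 → [26, 13, 3, 9, 2, 0, 1, -19, -18, 8]
  8 > parent 2 at index 4, swap → [26, 13, 3, 9, 8, 0, 1, -19, -18, 2]

[26, 13, 3, 9, 8, 0, 1, -19, -18, 2]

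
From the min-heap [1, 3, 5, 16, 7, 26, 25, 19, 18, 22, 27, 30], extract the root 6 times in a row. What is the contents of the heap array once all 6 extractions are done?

[19, 22, 25, 30, 27, 26]

extract-min #1 returns 1:
  remove root 1; move last element 30 to root → [30, 3, 5, 16, 7, 26, 25, 19, 18, 22, 27]
  30 vs smaller child 3 at index 1, swap → [3, 30, 5, 16, 7, 26, 25, 19, 18, 22, 27]
  30 vs smaller child 7 at index 4, swap → [3, 7, 5, 16, 30, 26, 25, 19, 18, 22, 27]
  30 vs smaller child 22 at index 9, swap → [3, 7, 5, 16, 22, 26, 25, 19, 18, 30, 27]
extract-min #2 returns 3:
  remove root 3; move last element 27 to root → [27, 7, 5, 16, 22, 26, 25, 19, 18, 30]
  27 vs smaller child 5 at index 2, swap → [5, 7, 27, 16, 22, 26, 25, 19, 18, 30]
  27 vs smaller child 25 at index 6, swap → [5, 7, 25, 16, 22, 26, 27, 19, 18, 30]
extract-min #3 returns 5:
  remove root 5; move last element 30 to root → [30, 7, 25, 16, 22, 26, 27, 19, 18]
  30 vs smaller child 7 at index 1, swap → [7, 30, 25, 16, 22, 26, 27, 19, 18]
  30 vs smaller child 16 at index 3, swap → [7, 16, 25, 30, 22, 26, 27, 19, 18]
  30 vs smaller child 18 at index 8, swap → [7, 16, 25, 18, 22, 26, 27, 19, 30]
extract-min #4 returns 7:
  remove root 7; move last element 30 to root → [30, 16, 25, 18, 22, 26, 27, 19]
  30 vs smaller child 16 at index 1, swap → [16, 30, 25, 18, 22, 26, 27, 19]
  30 vs smaller child 18 at index 3, swap → [16, 18, 25, 30, 22, 26, 27, 19]
  30 vs only child 19 at index 7, swap → [16, 18, 25, 19, 22, 26, 27, 30]
extract-min #5 returns 16:
  remove root 16; move last element 30 to root → [30, 18, 25, 19, 22, 26, 27]
  30 vs smaller child 18 at index 1, swap → [18, 30, 25, 19, 22, 26, 27]
  30 vs smaller child 19 at index 3, swap → [18, 19, 25, 30, 22, 26, 27]
extract-min #6 returns 18:
  remove root 18; move last element 27 to root → [27, 19, 25, 30, 22, 26]
  27 vs smaller child 19 at index 1, swap → [19, 27, 25, 30, 22, 26]
  27 vs smaller child 22 at index 4, swap → [19, 22, 25, 30, 27, 26]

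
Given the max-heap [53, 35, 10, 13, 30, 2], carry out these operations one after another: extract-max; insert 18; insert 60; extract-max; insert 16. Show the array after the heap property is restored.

extract-max → returns 53:
  remove root 53; move last element 2 to root → [2, 35, 10, 13, 30]
  2 vs larger child 35 at index 1, swap → [35, 2, 10, 13, 30]
  2 vs larger child 30 at index 4, swap → [35, 30, 10, 13, 2]
insert 18:
  append 18 at index 5 → [35, 30, 10, 13, 2, 18]
  18 > parent 10 at index 2, swap → [35, 30, 18, 13, 2, 10]
insert 60:
  append 60 at index 6 → [35, 30, 18, 13, 2, 10, 60]
  60 > parent 18 at index 2, swap → [35, 30, 60, 13, 2, 10, 18]
  60 > parent 35 at index 0, swap → [60, 30, 35, 13, 2, 10, 18]
extract-max → returns 60:
  remove root 60; move last element 18 to root → [18, 30, 35, 13, 2, 10]
  18 vs larger child 35 at index 2, swap → [35, 30, 18, 13, 2, 10]
insert 16:
  append 16 at index 6 → [35, 30, 18, 13, 2, 10, 16] (no swap needed)

[35, 30, 18, 13, 2, 10, 16]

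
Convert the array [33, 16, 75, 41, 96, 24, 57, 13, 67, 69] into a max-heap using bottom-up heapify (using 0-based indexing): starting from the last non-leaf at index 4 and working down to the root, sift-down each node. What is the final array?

[96, 69, 75, 67, 33, 24, 57, 13, 41, 16]

sift down from index 4: already satisfies heap property
sift down from index 3:
  41 vs larger child 67 at index 8, swap → [33, 16, 75, 67, 96, 24, 57, 13, 41, 69]
sift down from index 2: already satisfies heap property
sift down from index 1:
  16 vs larger child 96 at index 4, swap → [33, 96, 75, 67, 16, 24, 57, 13, 41, 69]
  16 vs only child 69 at index 9, swap → [33, 96, 75, 67, 69, 24, 57, 13, 41, 16]
sift down from index 0:
  33 vs larger child 96 at index 1, swap → [96, 33, 75, 67, 69, 24, 57, 13, 41, 16]
  33 vs larger child 69 at index 4, swap → [96, 69, 75, 67, 33, 24, 57, 13, 41, 16]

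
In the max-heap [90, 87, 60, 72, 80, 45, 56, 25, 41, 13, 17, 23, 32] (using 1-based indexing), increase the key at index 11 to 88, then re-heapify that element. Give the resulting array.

set index 11 from 17 to 88 → [90, 87, 60, 72, 80, 45, 56, 25, 41, 13, 88, 23, 32]
88 > parent 80 at index 5, swap → [90, 87, 60, 72, 88, 45, 56, 25, 41, 13, 80, 23, 32]
88 > parent 87 at index 2, swap → [90, 88, 60, 72, 87, 45, 56, 25, 41, 13, 80, 23, 32]

[90, 88, 60, 72, 87, 45, 56, 25, 41, 13, 80, 23, 32]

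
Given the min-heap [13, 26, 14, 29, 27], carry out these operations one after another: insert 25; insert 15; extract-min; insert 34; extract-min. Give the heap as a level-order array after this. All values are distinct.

insert 25:
  append 25 at index 5 → [13, 26, 14, 29, 27, 25] (no swap needed)
insert 15:
  append 15 at index 6 → [13, 26, 14, 29, 27, 25, 15] (no swap needed)
extract-min → returns 13:
  remove root 13; move last element 15 to root → [15, 26, 14, 29, 27, 25]
  15 vs smaller child 14 at index 2, swap → [14, 26, 15, 29, 27, 25]
insert 34:
  append 34 at index 6 → [14, 26, 15, 29, 27, 25, 34] (no swap needed)
extract-min → returns 14:
  remove root 14; move last element 34 to root → [34, 26, 15, 29, 27, 25]
  34 vs smaller child 15 at index 2, swap → [15, 26, 34, 29, 27, 25]
  34 vs only child 25 at index 5, swap → [15, 26, 25, 29, 27, 34]

[15, 26, 25, 29, 27, 34]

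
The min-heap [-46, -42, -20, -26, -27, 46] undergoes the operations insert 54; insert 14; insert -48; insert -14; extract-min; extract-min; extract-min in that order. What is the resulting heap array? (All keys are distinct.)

insert 54:
  append 54 at index 6 → [-46, -42, -20, -26, -27, 46, 54] (no swap needed)
insert 14:
  append 14 at index 7 → [-46, -42, -20, -26, -27, 46, 54, 14] (no swap needed)
insert -48:
  append -48 at index 8 → [-46, -42, -20, -26, -27, 46, 54, 14, -48]
  -48 < parent -26 at index 3, swap → [-46, -42, -20, -48, -27, 46, 54, 14, -26]
  -48 < parent -42 at index 1, swap → [-46, -48, -20, -42, -27, 46, 54, 14, -26]
  -48 < parent -46 at index 0, swap → [-48, -46, -20, -42, -27, 46, 54, 14, -26]
insert -14:
  append -14 at index 9 → [-48, -46, -20, -42, -27, 46, 54, 14, -26, -14] (no swap needed)
extract-min → returns -48:
  remove root -48; move last element -14 to root → [-14, -46, -20, -42, -27, 46, 54, 14, -26]
  -14 vs smaller child -46 at index 1, swap → [-46, -14, -20, -42, -27, 46, 54, 14, -26]
  -14 vs smaller child -42 at index 3, swap → [-46, -42, -20, -14, -27, 46, 54, 14, -26]
  -14 vs smaller child -26 at index 8, swap → [-46, -42, -20, -26, -27, 46, 54, 14, -14]
extract-min → returns -46:
  remove root -46; move last element -14 to root → [-14, -42, -20, -26, -27, 46, 54, 14]
  -14 vs smaller child -42 at index 1, swap → [-42, -14, -20, -26, -27, 46, 54, 14]
  -14 vs smaller child -27 at index 4, swap → [-42, -27, -20, -26, -14, 46, 54, 14]
extract-min → returns -42:
  remove root -42; move last element 14 to root → [14, -27, -20, -26, -14, 46, 54]
  14 vs smaller child -27 at index 1, swap → [-27, 14, -20, -26, -14, 46, 54]
  14 vs smaller child -26 at index 3, swap → [-27, -26, -20, 14, -14, 46, 54]

[-27, -26, -20, 14, -14, 46, 54]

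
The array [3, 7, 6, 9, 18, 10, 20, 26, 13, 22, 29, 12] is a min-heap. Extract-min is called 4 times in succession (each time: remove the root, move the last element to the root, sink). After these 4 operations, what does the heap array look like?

[10, 13, 12, 22, 18, 29, 20, 26]

extract-min #1 returns 3:
  remove root 3; move last element 12 to root → [12, 7, 6, 9, 18, 10, 20, 26, 13, 22, 29]
  12 vs smaller child 6 at index 2, swap → [6, 7, 12, 9, 18, 10, 20, 26, 13, 22, 29]
  12 vs smaller child 10 at index 5, swap → [6, 7, 10, 9, 18, 12, 20, 26, 13, 22, 29]
extract-min #2 returns 6:
  remove root 6; move last element 29 to root → [29, 7, 10, 9, 18, 12, 20, 26, 13, 22]
  29 vs smaller child 7 at index 1, swap → [7, 29, 10, 9, 18, 12, 20, 26, 13, 22]
  29 vs smaller child 9 at index 3, swap → [7, 9, 10, 29, 18, 12, 20, 26, 13, 22]
  29 vs smaller child 13 at index 8, swap → [7, 9, 10, 13, 18, 12, 20, 26, 29, 22]
extract-min #3 returns 7:
  remove root 7; move last element 22 to root → [22, 9, 10, 13, 18, 12, 20, 26, 29]
  22 vs smaller child 9 at index 1, swap → [9, 22, 10, 13, 18, 12, 20, 26, 29]
  22 vs smaller child 13 at index 3, swap → [9, 13, 10, 22, 18, 12, 20, 26, 29]
extract-min #4 returns 9:
  remove root 9; move last element 29 to root → [29, 13, 10, 22, 18, 12, 20, 26]
  29 vs smaller child 10 at index 2, swap → [10, 13, 29, 22, 18, 12, 20, 26]
  29 vs smaller child 12 at index 5, swap → [10, 13, 12, 22, 18, 29, 20, 26]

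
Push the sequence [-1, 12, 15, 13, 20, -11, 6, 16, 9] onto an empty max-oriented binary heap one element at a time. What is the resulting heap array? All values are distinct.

[20, 16, 12, 15, 13, -11, 6, -1, 9]

Insert -1:
  append -1 at index 0 → [-1] (no swap needed)
Insert 12:
  append 12 at index 1 → [-1, 12]
  12 > parent -1 at index 0, swap → [12, -1]
Insert 15:
  append 15 at index 2 → [12, -1, 15]
  15 > parent 12 at index 0, swap → [15, -1, 12]
Insert 13:
  append 13 at index 3 → [15, -1, 12, 13]
  13 > parent -1 at index 1, swap → [15, 13, 12, -1]
Insert 20:
  append 20 at index 4 → [15, 13, 12, -1, 20]
  20 > parent 13 at index 1, swap → [15, 20, 12, -1, 13]
  20 > parent 15 at index 0, swap → [20, 15, 12, -1, 13]
Insert -11:
  append -11 at index 5 → [20, 15, 12, -1, 13, -11] (no swap needed)
Insert 6:
  append 6 at index 6 → [20, 15, 12, -1, 13, -11, 6] (no swap needed)
Insert 16:
  append 16 at index 7 → [20, 15, 12, -1, 13, -11, 6, 16]
  16 > parent -1 at index 3, swap → [20, 15, 12, 16, 13, -11, 6, -1]
  16 > parent 15 at index 1, swap → [20, 16, 12, 15, 13, -11, 6, -1]
Insert 9:
  append 9 at index 8 → [20, 16, 12, 15, 13, -11, 6, -1, 9] (no swap needed)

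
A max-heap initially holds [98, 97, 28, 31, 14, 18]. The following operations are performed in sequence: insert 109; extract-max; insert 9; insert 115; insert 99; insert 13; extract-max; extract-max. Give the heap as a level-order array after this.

[98, 97, 28, 31, 14, 18, 9, 13]

insert 109:
  append 109 at index 6 → [98, 97, 28, 31, 14, 18, 109]
  109 > parent 28 at index 2, swap → [98, 97, 109, 31, 14, 18, 28]
  109 > parent 98 at index 0, swap → [109, 97, 98, 31, 14, 18, 28]
extract-max → returns 109:
  remove root 109; move last element 28 to root → [28, 97, 98, 31, 14, 18]
  28 vs larger child 98 at index 2, swap → [98, 97, 28, 31, 14, 18]
insert 9:
  append 9 at index 6 → [98, 97, 28, 31, 14, 18, 9] (no swap needed)
insert 115:
  append 115 at index 7 → [98, 97, 28, 31, 14, 18, 9, 115]
  115 > parent 31 at index 3, swap → [98, 97, 28, 115, 14, 18, 9, 31]
  115 > parent 97 at index 1, swap → [98, 115, 28, 97, 14, 18, 9, 31]
  115 > parent 98 at index 0, swap → [115, 98, 28, 97, 14, 18, 9, 31]
insert 99:
  append 99 at index 8 → [115, 98, 28, 97, 14, 18, 9, 31, 99]
  99 > parent 97 at index 3, swap → [115, 98, 28, 99, 14, 18, 9, 31, 97]
  99 > parent 98 at index 1, swap → [115, 99, 28, 98, 14, 18, 9, 31, 97]
insert 13:
  append 13 at index 9 → [115, 99, 28, 98, 14, 18, 9, 31, 97, 13] (no swap needed)
extract-max → returns 115:
  remove root 115; move last element 13 to root → [13, 99, 28, 98, 14, 18, 9, 31, 97]
  13 vs larger child 99 at index 1, swap → [99, 13, 28, 98, 14, 18, 9, 31, 97]
  13 vs larger child 98 at index 3, swap → [99, 98, 28, 13, 14, 18, 9, 31, 97]
  13 vs larger child 97 at index 8, swap → [99, 98, 28, 97, 14, 18, 9, 31, 13]
extract-max → returns 99:
  remove root 99; move last element 13 to root → [13, 98, 28, 97, 14, 18, 9, 31]
  13 vs larger child 98 at index 1, swap → [98, 13, 28, 97, 14, 18, 9, 31]
  13 vs larger child 97 at index 3, swap → [98, 97, 28, 13, 14, 18, 9, 31]
  13 vs only child 31 at index 7, swap → [98, 97, 28, 31, 14, 18, 9, 13]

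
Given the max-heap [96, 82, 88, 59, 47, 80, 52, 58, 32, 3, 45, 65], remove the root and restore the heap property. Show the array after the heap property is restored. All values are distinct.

remove root 96; move last element 65 to root → [65, 82, 88, 59, 47, 80, 52, 58, 32, 3, 45]
65 vs larger child 88 at index 2, swap → [88, 82, 65, 59, 47, 80, 52, 58, 32, 3, 45]
65 vs larger child 80 at index 5, swap → [88, 82, 80, 59, 47, 65, 52, 58, 32, 3, 45]

[88, 82, 80, 59, 47, 65, 52, 58, 32, 3, 45]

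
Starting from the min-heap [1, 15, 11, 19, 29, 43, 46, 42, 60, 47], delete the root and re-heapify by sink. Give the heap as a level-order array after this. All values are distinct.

remove root 1; move last element 47 to root → [47, 15, 11, 19, 29, 43, 46, 42, 60]
47 vs smaller child 11 at index 2, swap → [11, 15, 47, 19, 29, 43, 46, 42, 60]
47 vs smaller child 43 at index 5, swap → [11, 15, 43, 19, 29, 47, 46, 42, 60]

[11, 15, 43, 19, 29, 47, 46, 42, 60]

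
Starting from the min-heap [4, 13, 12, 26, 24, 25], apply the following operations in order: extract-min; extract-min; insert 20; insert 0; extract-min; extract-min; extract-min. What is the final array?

[24, 26, 25]

extract-min → returns 4:
  remove root 4; move last element 25 to root → [25, 13, 12, 26, 24]
  25 vs smaller child 12 at index 2, swap → [12, 13, 25, 26, 24]
extract-min → returns 12:
  remove root 12; move last element 24 to root → [24, 13, 25, 26]
  24 vs smaller child 13 at index 1, swap → [13, 24, 25, 26]
insert 20:
  append 20 at index 4 → [13, 24, 25, 26, 20]
  20 < parent 24 at index 1, swap → [13, 20, 25, 26, 24]
insert 0:
  append 0 at index 5 → [13, 20, 25, 26, 24, 0]
  0 < parent 25 at index 2, swap → [13, 20, 0, 26, 24, 25]
  0 < parent 13 at index 0, swap → [0, 20, 13, 26, 24, 25]
extract-min → returns 0:
  remove root 0; move last element 25 to root → [25, 20, 13, 26, 24]
  25 vs smaller child 13 at index 2, swap → [13, 20, 25, 26, 24]
extract-min → returns 13:
  remove root 13; move last element 24 to root → [24, 20, 25, 26]
  24 vs smaller child 20 at index 1, swap → [20, 24, 25, 26]
extract-min → returns 20:
  remove root 20; move last element 26 to root → [26, 24, 25]
  26 vs smaller child 24 at index 1, swap → [24, 26, 25]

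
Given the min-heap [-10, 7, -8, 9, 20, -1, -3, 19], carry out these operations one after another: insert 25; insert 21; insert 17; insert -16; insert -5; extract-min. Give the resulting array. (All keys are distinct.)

[-10, 7, -8, 9, 17, -5, -3, 19, 25, 21, 20, -1]

insert 25:
  append 25 at index 8 → [-10, 7, -8, 9, 20, -1, -3, 19, 25] (no swap needed)
insert 21:
  append 21 at index 9 → [-10, 7, -8, 9, 20, -1, -3, 19, 25, 21] (no swap needed)
insert 17:
  append 17 at index 10 → [-10, 7, -8, 9, 20, -1, -3, 19, 25, 21, 17]
  17 < parent 20 at index 4, swap → [-10, 7, -8, 9, 17, -1, -3, 19, 25, 21, 20]
insert -16:
  append -16 at index 11 → [-10, 7, -8, 9, 17, -1, -3, 19, 25, 21, 20, -16]
  -16 < parent -1 at index 5, swap → [-10, 7, -8, 9, 17, -16, -3, 19, 25, 21, 20, -1]
  -16 < parent -8 at index 2, swap → [-10, 7, -16, 9, 17, -8, -3, 19, 25, 21, 20, -1]
  -16 < parent -10 at index 0, swap → [-16, 7, -10, 9, 17, -8, -3, 19, 25, 21, 20, -1]
insert -5:
  append -5 at index 12 → [-16, 7, -10, 9, 17, -8, -3, 19, 25, 21, 20, -1, -5] (no swap needed)
extract-min → returns -16:
  remove root -16; move last element -5 to root → [-5, 7, -10, 9, 17, -8, -3, 19, 25, 21, 20, -1]
  -5 vs smaller child -10 at index 2, swap → [-10, 7, -5, 9, 17, -8, -3, 19, 25, 21, 20, -1]
  -5 vs smaller child -8 at index 5, swap → [-10, 7, -8, 9, 17, -5, -3, 19, 25, 21, 20, -1]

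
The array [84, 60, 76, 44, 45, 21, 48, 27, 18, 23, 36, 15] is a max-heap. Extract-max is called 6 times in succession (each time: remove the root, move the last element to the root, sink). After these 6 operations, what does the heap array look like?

[36, 27, 23, 15, 18, 21]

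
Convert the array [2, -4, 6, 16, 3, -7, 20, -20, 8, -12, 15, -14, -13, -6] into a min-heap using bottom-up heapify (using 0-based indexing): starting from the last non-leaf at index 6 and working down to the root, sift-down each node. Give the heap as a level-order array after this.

[-20, -12, -14, -4, 2, -13, -6, 16, 8, 3, 15, -7, 6, 20]

sift down from index 6:
  20 vs only child -6 at index 13, swap → [2, -4, 6, 16, 3, -7, -6, -20, 8, -12, 15, -14, -13, 20]
sift down from index 5:
  -7 vs smaller child -14 at index 11, swap → [2, -4, 6, 16, 3, -14, -6, -20, 8, -12, 15, -7, -13, 20]
sift down from index 4:
  3 vs smaller child -12 at index 9, swap → [2, -4, 6, 16, -12, -14, -6, -20, 8, 3, 15, -7, -13, 20]
sift down from index 3:
  16 vs smaller child -20 at index 7, swap → [2, -4, 6, -20, -12, -14, -6, 16, 8, 3, 15, -7, -13, 20]
sift down from index 2:
  6 vs smaller child -14 at index 5, swap → [2, -4, -14, -20, -12, 6, -6, 16, 8, 3, 15, -7, -13, 20]
  6 vs smaller child -13 at index 12, swap → [2, -4, -14, -20, -12, -13, -6, 16, 8, 3, 15, -7, 6, 20]
sift down from index 1:
  -4 vs smaller child -20 at index 3, swap → [2, -20, -14, -4, -12, -13, -6, 16, 8, 3, 15, -7, 6, 20]
sift down from index 0:
  2 vs smaller child -20 at index 1, swap → [-20, 2, -14, -4, -12, -13, -6, 16, 8, 3, 15, -7, 6, 20]
  2 vs smaller child -12 at index 4, swap → [-20, -12, -14, -4, 2, -13, -6, 16, 8, 3, 15, -7, 6, 20]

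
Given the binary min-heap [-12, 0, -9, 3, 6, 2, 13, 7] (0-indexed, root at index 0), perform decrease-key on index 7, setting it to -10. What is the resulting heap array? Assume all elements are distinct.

[-12, -10, -9, 0, 6, 2, 13, 3]

set index 7 from 7 to -10 → [-12, 0, -9, 3, 6, 2, 13, -10]
-10 < parent 3 at index 3, swap → [-12, 0, -9, -10, 6, 2, 13, 3]
-10 < parent 0 at index 1, swap → [-12, -10, -9, 0, 6, 2, 13, 3]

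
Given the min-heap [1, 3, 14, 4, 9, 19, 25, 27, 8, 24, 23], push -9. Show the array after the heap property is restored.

append -9 at index 11 → [1, 3, 14, 4, 9, 19, 25, 27, 8, 24, 23, -9]
-9 < parent 19 at index 5, swap → [1, 3, 14, 4, 9, -9, 25, 27, 8, 24, 23, 19]
-9 < parent 14 at index 2, swap → [1, 3, -9, 4, 9, 14, 25, 27, 8, 24, 23, 19]
-9 < parent 1 at index 0, swap → [-9, 3, 1, 4, 9, 14, 25, 27, 8, 24, 23, 19]

[-9, 3, 1, 4, 9, 14, 25, 27, 8, 24, 23, 19]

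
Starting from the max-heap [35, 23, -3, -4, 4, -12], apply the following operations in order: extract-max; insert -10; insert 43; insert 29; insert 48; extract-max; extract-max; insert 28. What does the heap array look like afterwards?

[29, 28, 23, 4, -12, -10, -3, -4]

extract-max → returns 35:
  remove root 35; move last element -12 to root → [-12, 23, -3, -4, 4]
  -12 vs larger child 23 at index 1, swap → [23, -12, -3, -4, 4]
  -12 vs larger child 4 at index 4, swap → [23, 4, -3, -4, -12]
insert -10:
  append -10 at index 5 → [23, 4, -3, -4, -12, -10] (no swap needed)
insert 43:
  append 43 at index 6 → [23, 4, -3, -4, -12, -10, 43]
  43 > parent -3 at index 2, swap → [23, 4, 43, -4, -12, -10, -3]
  43 > parent 23 at index 0, swap → [43, 4, 23, -4, -12, -10, -3]
insert 29:
  append 29 at index 7 → [43, 4, 23, -4, -12, -10, -3, 29]
  29 > parent -4 at index 3, swap → [43, 4, 23, 29, -12, -10, -3, -4]
  29 > parent 4 at index 1, swap → [43, 29, 23, 4, -12, -10, -3, -4]
insert 48:
  append 48 at index 8 → [43, 29, 23, 4, -12, -10, -3, -4, 48]
  48 > parent 4 at index 3, swap → [43, 29, 23, 48, -12, -10, -3, -4, 4]
  48 > parent 29 at index 1, swap → [43, 48, 23, 29, -12, -10, -3, -4, 4]
  48 > parent 43 at index 0, swap → [48, 43, 23, 29, -12, -10, -3, -4, 4]
extract-max → returns 48:
  remove root 48; move last element 4 to root → [4, 43, 23, 29, -12, -10, -3, -4]
  4 vs larger child 43 at index 1, swap → [43, 4, 23, 29, -12, -10, -3, -4]
  4 vs larger child 29 at index 3, swap → [43, 29, 23, 4, -12, -10, -3, -4]
extract-max → returns 43:
  remove root 43; move last element -4 to root → [-4, 29, 23, 4, -12, -10, -3]
  -4 vs larger child 29 at index 1, swap → [29, -4, 23, 4, -12, -10, -3]
  -4 vs larger child 4 at index 3, swap → [29, 4, 23, -4, -12, -10, -3]
insert 28:
  append 28 at index 7 → [29, 4, 23, -4, -12, -10, -3, 28]
  28 > parent -4 at index 3, swap → [29, 4, 23, 28, -12, -10, -3, -4]
  28 > parent 4 at index 1, swap → [29, 28, 23, 4, -12, -10, -3, -4]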